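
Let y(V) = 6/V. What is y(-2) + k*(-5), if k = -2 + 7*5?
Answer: -168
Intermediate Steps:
k = 33 (k = -2 + 35 = 33)
y(-2) + k*(-5) = 6/(-2) + 33*(-5) = 6*(-½) - 165 = -3 - 165 = -168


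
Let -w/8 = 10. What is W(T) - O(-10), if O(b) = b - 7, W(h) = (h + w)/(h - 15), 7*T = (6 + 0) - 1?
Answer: 451/20 ≈ 22.550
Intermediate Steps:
w = -80 (w = -8*10 = -80)
T = 5/7 (T = ((6 + 0) - 1)/7 = (6 - 1)/7 = (⅐)*5 = 5/7 ≈ 0.71429)
W(h) = (-80 + h)/(-15 + h) (W(h) = (h - 80)/(h - 15) = (-80 + h)/(-15 + h))
O(b) = -7 + b
W(T) - O(-10) = (-80 + 5/7)/(-15 + 5/7) - (-7 - 10) = -555/7/(-100/7) - 1*(-17) = -7/100*(-555/7) + 17 = 111/20 + 17 = 451/20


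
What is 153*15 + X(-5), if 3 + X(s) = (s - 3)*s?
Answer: 2332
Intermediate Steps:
X(s) = -3 + s*(-3 + s) (X(s) = -3 + (s - 3)*s = -3 + (-3 + s)*s = -3 + s*(-3 + s))
153*15 + X(-5) = 153*15 + (-3 + (-5)² - 3*(-5)) = 2295 + (-3 + 25 + 15) = 2295 + 37 = 2332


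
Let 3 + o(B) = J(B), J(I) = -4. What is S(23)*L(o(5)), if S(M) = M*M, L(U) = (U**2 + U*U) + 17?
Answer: 60835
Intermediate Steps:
o(B) = -7 (o(B) = -3 - 4 = -7)
L(U) = 17 + 2*U**2 (L(U) = (U**2 + U**2) + 17 = 2*U**2 + 17 = 17 + 2*U**2)
S(M) = M**2
S(23)*L(o(5)) = 23**2*(17 + 2*(-7)**2) = 529*(17 + 2*49) = 529*(17 + 98) = 529*115 = 60835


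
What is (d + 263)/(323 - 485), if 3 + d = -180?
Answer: -40/81 ≈ -0.49383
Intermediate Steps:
d = -183 (d = -3 - 180 = -183)
(d + 263)/(323 - 485) = (-183 + 263)/(323 - 485) = 80/(-162) = 80*(-1/162) = -40/81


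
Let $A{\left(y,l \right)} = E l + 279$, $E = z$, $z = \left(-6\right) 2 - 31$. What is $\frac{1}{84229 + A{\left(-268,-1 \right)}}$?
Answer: $\frac{1}{84551} \approx 1.1827 \cdot 10^{-5}$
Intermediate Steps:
$z = -43$ ($z = -12 - 31 = -43$)
$E = -43$
$A{\left(y,l \right)} = 279 - 43 l$ ($A{\left(y,l \right)} = - 43 l + 279 = 279 - 43 l$)
$\frac{1}{84229 + A{\left(-268,-1 \right)}} = \frac{1}{84229 + \left(279 - -43\right)} = \frac{1}{84229 + \left(279 + 43\right)} = \frac{1}{84229 + 322} = \frac{1}{84551}$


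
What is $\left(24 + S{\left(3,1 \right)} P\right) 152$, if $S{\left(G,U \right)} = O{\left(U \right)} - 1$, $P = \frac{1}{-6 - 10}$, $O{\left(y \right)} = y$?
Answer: $3648$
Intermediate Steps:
$P = - \frac{1}{16}$ ($P = \frac{1}{-16} = - \frac{1}{16} \approx -0.0625$)
$S{\left(G,U \right)} = -1 + U$ ($S{\left(G,U \right)} = U - 1 = -1 + U$)
$\left(24 + S{\left(3,1 \right)} P\right) 152 = \left(24 + \left(-1 + 1\right) \left(- \frac{1}{16}\right)\right) 152 = \left(24 + 0 \left(- \frac{1}{16}\right)\right) 152 = \left(24 + 0\right) 152 = 24 \cdot 152 = 3648$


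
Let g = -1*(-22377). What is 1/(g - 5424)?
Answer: 1/16953 ≈ 5.8987e-5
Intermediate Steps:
g = 22377
1/(g - 5424) = 1/(22377 - 5424) = 1/16953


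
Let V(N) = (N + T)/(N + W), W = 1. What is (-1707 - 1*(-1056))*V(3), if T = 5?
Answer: -1302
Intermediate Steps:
V(N) = (5 + N)/(1 + N) (V(N) = (N + 5)/(N + 1) = (5 + N)/(1 + N))
(-1707 - 1*(-1056))*V(3) = (-1707 - 1*(-1056))*((5 + 3)/(1 + 3)) = (-1707 + 1056)*(8/4) = -651*8/4 = -651*2 = -1302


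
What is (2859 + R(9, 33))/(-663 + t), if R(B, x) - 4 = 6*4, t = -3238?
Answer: -2887/3901 ≈ -0.74007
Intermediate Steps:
R(B, x) = 28 (R(B, x) = 4 + 6*4 = 4 + 24 = 28)
(2859 + R(9, 33))/(-663 + t) = (2859 + 28)/(-663 - 3238) = 2887/(-3901) = 2887*(-1/3901) = -2887/3901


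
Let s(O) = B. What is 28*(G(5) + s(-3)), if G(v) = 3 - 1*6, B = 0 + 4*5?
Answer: 476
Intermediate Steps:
B = 20 (B = 0 + 20 = 20)
s(O) = 20
G(v) = -3 (G(v) = 3 - 6 = -3)
28*(G(5) + s(-3)) = 28*(-3 + 20) = 28*17 = 476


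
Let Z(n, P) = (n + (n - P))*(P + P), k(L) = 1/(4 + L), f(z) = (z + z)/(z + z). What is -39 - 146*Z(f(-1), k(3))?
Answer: -5707/49 ≈ -116.47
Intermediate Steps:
f(z) = 1 (f(z) = (2*z)/((2*z)) = (2*z)*(1/(2*z)) = 1)
Z(n, P) = 2*P*(-P + 2*n) (Z(n, P) = (-P + 2*n)*(2*P) = 2*P*(-P + 2*n))
-39 - 146*Z(f(-1), k(3)) = -39 - 292*(-1/(4 + 3) + 2*1)/(4 + 3) = -39 - 292*(-1/7 + 2)/7 = -39 - 292*13/(7*7) = -39 - 146*26/49 = -39 - 3796/49 = -5707/49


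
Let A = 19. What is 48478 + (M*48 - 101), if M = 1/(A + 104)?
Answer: 1983473/41 ≈ 48377.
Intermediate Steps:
M = 1/123 (M = 1/(19 + 104) = 1/123 ≈ 0.0081301)
48478 + (M*48 - 101) = 48478 + ((1/123)*48 - 101) = 48478 + (16/41 - 101) = 48478 - 4125/41 = 1983473/41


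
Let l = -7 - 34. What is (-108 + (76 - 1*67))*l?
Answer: 4059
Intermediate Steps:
l = -41
(-108 + (76 - 1*67))*l = (-108 + (76 - 1*67))*(-41) = (-108 + (76 - 67))*(-41) = (-108 + 9)*(-41) = -99*(-41) = 4059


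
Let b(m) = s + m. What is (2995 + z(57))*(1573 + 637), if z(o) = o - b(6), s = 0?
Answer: 6731660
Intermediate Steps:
b(m) = m (b(m) = 0 + m = m)
z(o) = -6 + o (z(o) = o - 1*6 = o - 6 = -6 + o)
(2995 + z(57))*(1573 + 637) = (2995 + (-6 + 57))*(1573 + 637) = (2995 + 51)*2210 = 3046*2210 = 6731660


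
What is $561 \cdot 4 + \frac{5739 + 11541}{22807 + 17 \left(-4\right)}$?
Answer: $\frac{51043596}{22739} \approx 2244.8$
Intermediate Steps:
$561 \cdot 4 + \frac{5739 + 11541}{22807 + 17 \left(-4\right)} = 2244 + \frac{17280}{22807 - 68} = 2244 + \frac{17280}{22739} = \frac{51043596}{22739}$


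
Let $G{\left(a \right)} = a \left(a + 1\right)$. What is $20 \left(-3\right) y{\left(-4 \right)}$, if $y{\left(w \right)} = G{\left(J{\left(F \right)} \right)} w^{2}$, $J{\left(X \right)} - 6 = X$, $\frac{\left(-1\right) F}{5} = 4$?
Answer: $-174720$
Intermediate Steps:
$F = -20$ ($F = \left(-5\right) 4 = -20$)
$J{\left(X \right)} = 6 + X$
$G{\left(a \right)} = a \left(1 + a\right)$
$y{\left(w \right)} = 182 w^{2}$ ($y{\left(w \right)} = \left(6 - 20\right) \left(1 + \left(6 - 20\right)\right) w^{2} = - 14 \left(1 - 14\right) w^{2} = \left(-14\right) \left(-13\right) w^{2} = 182 w^{2}$)
$20 \left(-3\right) y{\left(-4 \right)} = 20 \left(-3\right) 182 \left(-4\right)^{2} = - 60 \cdot 182 \cdot 16 = \left(-60\right) 2912 = -174720$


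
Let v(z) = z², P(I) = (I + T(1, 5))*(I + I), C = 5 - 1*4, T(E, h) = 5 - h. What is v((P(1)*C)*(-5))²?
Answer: 10000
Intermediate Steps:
C = 1 (C = 5 - 4 = 1)
P(I) = 2*I² (P(I) = (I + (5 - 1*5))*(I + I) = (I + (5 - 5))*(2*I) = (I + 0)*(2*I) = I*(2*I) = 2*I²)
v((P(1)*C)*(-5))² = ((((2*1²)*1)*(-5))²)² = ((((2*1)*1)*(-5))²)² = (((2*1)*(-5))²)² = ((2*(-5))²)² = ((-10)²)² = 100² = 10000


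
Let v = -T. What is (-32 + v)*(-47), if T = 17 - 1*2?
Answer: 2209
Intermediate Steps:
T = 15 (T = 17 - 2 = 15)
v = -15 (v = -1*15 = -15)
(-32 + v)*(-47) = (-32 - 15)*(-47) = -47*(-47) = 2209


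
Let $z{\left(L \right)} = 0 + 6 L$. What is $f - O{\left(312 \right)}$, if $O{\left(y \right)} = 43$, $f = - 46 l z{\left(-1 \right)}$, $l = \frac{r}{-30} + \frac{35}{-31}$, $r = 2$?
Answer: $- \frac{57817}{155} \approx -373.01$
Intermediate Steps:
$l = - \frac{556}{465}$ ($l = \frac{2}{-30} + \frac{35}{-31} = 2 \left(- \frac{1}{30}\right) + 35 \left(- \frac{1}{31}\right) = - \frac{1}{15} - \frac{35}{31} = - \frac{556}{465} \approx -1.1957$)
$z{\left(L \right)} = 6 L$
$f = - \frac{51152}{155}$ ($f = \left(-46\right) \left(- \frac{556}{465}\right) 6 \left(-1\right) = \frac{25576}{465} \left(-6\right) = - \frac{51152}{155} \approx -330.01$)
$f - O{\left(312 \right)} = - \frac{51152}{155} - 43 = - \frac{57817}{155}$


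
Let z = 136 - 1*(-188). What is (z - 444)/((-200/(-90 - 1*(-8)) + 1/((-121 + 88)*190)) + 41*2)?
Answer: -30848400/21706699 ≈ -1.4211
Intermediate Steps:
z = 324 (z = 136 + 188 = 324)
(z - 444)/((-200/(-90 - 1*(-8)) + 1/((-121 + 88)*190)) + 41*2) = (324 - 444)/((-200/(-90 - 1*(-8)) + 1/((-121 + 88)*190)) + 41*2) = -120/((-200/(-90 + 8) + (1/190)/(-33)) + 82) = -120/((-200/(-82) - 1/33*1/190) + 82) = -120/((-200*(-1/82) - 1/6270) + 82) = -120/((100/41 - 1/6270) + 82) = -120/(626959/257070 + 82) = -120/21706699/257070 = -120*257070/21706699 = -30848400/21706699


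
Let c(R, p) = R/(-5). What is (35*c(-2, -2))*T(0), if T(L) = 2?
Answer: 28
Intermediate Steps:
c(R, p) = -R/5 (c(R, p) = R*(-⅕) = -R/5)
(35*c(-2, -2))*T(0) = (35*(-⅕*(-2)))*2 = (35*(⅖))*2 = 14*2 = 28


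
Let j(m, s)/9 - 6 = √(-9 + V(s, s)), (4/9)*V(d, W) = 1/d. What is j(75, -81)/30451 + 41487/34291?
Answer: 1265172351/1044195241 + 15*I*√13/60902 ≈ 1.2116 + 0.00088804*I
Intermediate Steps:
V(d, W) = 9/(4*d)
j(m, s) = 54 + 9*√(-9 + 9/(4*s))
j(75, -81)/30451 + 41487/34291 = (54 + 27*√(-4 + 1/(-81))/2)/30451 + 41487/34291 = (54 + 27*√(-4 - 1/81)/2)*(1/30451) + 41487*(1/34291) = (54 + 27*√(-325/81)/2)*(1/30451) + 41487/34291 = (54 + 27*(5*I*√13/9)/2)*(1/30451) + 41487/34291 = (54 + 15*I*√13/2)*(1/30451) + 41487/34291 = (54/30451 + 15*I*√13/60902) + 41487/34291 = 1265172351/1044195241 + 15*I*√13/60902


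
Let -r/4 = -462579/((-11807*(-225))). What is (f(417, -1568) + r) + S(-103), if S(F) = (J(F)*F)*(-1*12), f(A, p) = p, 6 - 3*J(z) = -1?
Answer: 1165967672/885525 ≈ 1316.7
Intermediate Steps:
J(z) = 7/3 (J(z) = 2 - 1/3*(-1) = 2 + 1/3 = 7/3)
S(F) = -28*F (S(F) = (7*F/3)*(-1*12) = (7*F/3)*(-12) = -28*F)
r = 616772/885525 (r = -(-1850316)/((-11807*(-225))) = -(-1850316)/2656575 = -4*(-154193/885525) = 616772/885525 ≈ 0.69650)
(f(417, -1568) + r) + S(-103) = (-1568 + 616772/885525) - 28*(-103) = -1387886428/885525 + 2884 = 1165967672/885525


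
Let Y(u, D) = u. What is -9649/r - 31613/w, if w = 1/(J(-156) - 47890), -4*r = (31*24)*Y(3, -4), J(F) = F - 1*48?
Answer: 848380766725/558 ≈ 1.5204e+9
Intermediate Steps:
J(F) = -48 + F (J(F) = F - 48 = -48 + F)
r = -558 (r = -31*24*3/4 = -186*3 = -¼*2232 = -558)
w = -1/48094 (w = 1/((-48 - 156) - 47890) = 1/(-204 - 47890) = 1/(-48094) = -1/48094 ≈ -2.0793e-5)
-9649/r - 31613/w = -9649/(-558) - 31613/(-1/48094) = -9649*(-1/558) - 31613*(-48094) = 9649/558 + 1520395622 = 848380766725/558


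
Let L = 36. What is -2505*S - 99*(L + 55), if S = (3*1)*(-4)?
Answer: 21051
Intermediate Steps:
S = -12 (S = 3*(-4) = -12)
-2505*S - 99*(L + 55) = -2505*(-12) - 99*(36 + 55) = 30060 - 99*91 = 30060 - 1*9009 = 30060 - 9009 = 21051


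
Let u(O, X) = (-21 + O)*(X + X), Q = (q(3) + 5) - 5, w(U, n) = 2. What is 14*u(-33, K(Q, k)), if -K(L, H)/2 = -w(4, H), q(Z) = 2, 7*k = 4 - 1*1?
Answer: -6048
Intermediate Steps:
k = 3/7 (k = (4 - 1*1)/7 = (4 - 1)/7 = (1/7)*3 = 3/7 ≈ 0.42857)
Q = 2 (Q = (2 + 5) - 5 = 7 - 5 = 2)
K(L, H) = 4 (K(L, H) = -(-2)*2 = -2*(-2) = 4)
u(O, X) = 2*X*(-21 + O) (u(O, X) = (-21 + O)*(2*X) = 2*X*(-21 + O))
14*u(-33, K(Q, k)) = 14*(2*4*(-21 - 33)) = 14*(2*4*(-54)) = 14*(-432) = -6048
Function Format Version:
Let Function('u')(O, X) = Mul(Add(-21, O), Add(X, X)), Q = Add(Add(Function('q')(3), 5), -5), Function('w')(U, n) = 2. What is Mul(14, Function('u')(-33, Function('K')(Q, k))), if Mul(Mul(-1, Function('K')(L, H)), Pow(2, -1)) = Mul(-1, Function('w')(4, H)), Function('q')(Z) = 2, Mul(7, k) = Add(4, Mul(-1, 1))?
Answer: -6048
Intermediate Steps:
k = Rational(3, 7) (k = Mul(Rational(1, 7), Add(4, Mul(-1, 1))) = Mul(Rational(1, 7), Add(4, -1)) = Mul(Rational(1, 7), 3) = Rational(3, 7) ≈ 0.42857)
Q = 2 (Q = Add(Add(2, 5), -5) = Add(7, -5) = 2)
Function('K')(L, H) = 4 (Function('K')(L, H) = Mul(-2, Mul(-1, 2)) = Mul(-2, -2) = 4)
Function('u')(O, X) = Mul(2, X, Add(-21, O)) (Function('u')(O, X) = Mul(Add(-21, O), Mul(2, X)) = Mul(2, X, Add(-21, O)))
Mul(14, Function('u')(-33, Function('K')(Q, k))) = Mul(14, Mul(2, 4, Add(-21, -33))) = Mul(14, Mul(2, 4, -54)) = Mul(14, -432) = -6048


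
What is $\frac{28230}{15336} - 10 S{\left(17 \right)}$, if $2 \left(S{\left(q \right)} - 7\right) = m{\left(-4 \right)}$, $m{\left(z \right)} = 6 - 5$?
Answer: $- \frac{186995}{2556} \approx -73.159$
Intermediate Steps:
$m{\left(z \right)} = 1$ ($m{\left(z \right)} = 6 - 5 = 1$)
$S{\left(q \right)} = \frac{15}{2}$ ($S{\left(q \right)} = 7 + \frac{1}{2} \cdot 1 = 7 + \frac{1}{2} = \frac{15}{2}$)
$\frac{28230}{15336} - 10 S{\left(17 \right)} = \frac{28230}{15336} - 75 = 28230 \cdot \frac{1}{15336} - 75 = \frac{4705}{2556} - 75 = - \frac{186995}{2556}$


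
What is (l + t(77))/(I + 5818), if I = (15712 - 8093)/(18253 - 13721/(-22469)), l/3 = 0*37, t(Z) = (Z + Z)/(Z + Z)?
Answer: 410140378/2386367910515 ≈ 0.00017187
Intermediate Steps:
t(Z) = 1 (t(Z) = (2*Z)/((2*Z)) = (2*Z)*(1/(2*Z)) = 1)
l = 0 (l = 3*(0*37) = 3*0 = 0)
I = 171191311/410140378 (I = 7619/(18253 - 13721*(-1/22469)) = 7619/(18253 + 13721/22469) = 7619/(410140378/22469) = 7619*(22469/410140378) = 171191311/410140378 ≈ 0.41740)
(l + t(77))/(I + 5818) = (0 + 1)/(171191311/410140378 + 5818) = 1/(2386367910515/410140378) = 1*(410140378/2386367910515) = 410140378/2386367910515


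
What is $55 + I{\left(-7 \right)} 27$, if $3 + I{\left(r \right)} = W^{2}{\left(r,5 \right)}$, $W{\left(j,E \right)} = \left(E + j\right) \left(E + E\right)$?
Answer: $10774$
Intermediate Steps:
$W{\left(j,E \right)} = 2 E \left(E + j\right)$ ($W{\left(j,E \right)} = \left(E + j\right) 2 E = 2 E \left(E + j\right)$)
$I{\left(r \right)} = -3 + \left(50 + 10 r\right)^{2}$ ($I{\left(r \right)} = -3 + \left(2 \cdot 5 \left(5 + r\right)\right)^{2} = -3 + \left(50 + 10 r\right)^{2}$)
$55 + I{\left(-7 \right)} 27 = 55 + \left(-3 + 100 \left(5 - 7\right)^{2}\right) 27 = 55 + \left(-3 + 100 \left(-2\right)^{2}\right) 27 = 55 + \left(-3 + 100 \cdot 4\right) 27 = 55 + \left(-3 + 400\right) 27 = 55 + 397 \cdot 27 = 55 + 10719 = 10774$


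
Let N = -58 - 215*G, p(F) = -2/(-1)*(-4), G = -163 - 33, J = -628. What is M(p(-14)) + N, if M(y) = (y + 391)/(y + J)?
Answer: 26763769/636 ≈ 42081.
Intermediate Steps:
G = -196
p(F) = -8 (p(F) = -2*(-1)*(-4) = 2*(-4) = -8)
M(y) = (391 + y)/(-628 + y) (M(y) = (y + 391)/(y - 628) = (391 + y)/(-628 + y))
N = 42082 (N = -58 - 215*(-196) = -58 + 42140 = 42082)
M(p(-14)) + N = (391 - 8)/(-628 - 8) + 42082 = 383/(-636) + 42082 = -1/636*383 + 42082 = -383/636 + 42082 = 26763769/636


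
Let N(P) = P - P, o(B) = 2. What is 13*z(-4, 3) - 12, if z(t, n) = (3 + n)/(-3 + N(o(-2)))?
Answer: -38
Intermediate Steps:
N(P) = 0
z(t, n) = -1 - n/3 (z(t, n) = (3 + n)/(-3 + 0) = (3 + n)/(-3) = (3 + n)*(-1/3) = -1 - n/3)
13*z(-4, 3) - 12 = 13*(-1 - 1/3*3) - 12 = 13*(-1 - 1) - 12 = 13*(-2) - 12 = -26 - 12 = -38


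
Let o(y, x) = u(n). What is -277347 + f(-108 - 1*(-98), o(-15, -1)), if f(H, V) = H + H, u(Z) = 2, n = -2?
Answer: -277367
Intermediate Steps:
o(y, x) = 2
f(H, V) = 2*H
-277347 + f(-108 - 1*(-98), o(-15, -1)) = -277347 + 2*(-108 - 1*(-98)) = -277347 + 2*(-108 + 98) = -277347 + 2*(-10) = -277347 - 20 = -277367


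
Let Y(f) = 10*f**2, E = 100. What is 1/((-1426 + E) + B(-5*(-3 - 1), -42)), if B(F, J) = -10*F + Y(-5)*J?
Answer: -1/12026 ≈ -8.3153e-5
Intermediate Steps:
B(F, J) = -10*F + 250*J (B(F, J) = -10*F + (10*(-5)**2)*J = -10*F + (10*25)*J = -10*F + 250*J)
1/((-1426 + E) + B(-5*(-3 - 1), -42)) = 1/((-1426 + 100) + (-(-50)*(-3 - 1) + 250*(-42))) = 1/(-1326 + (-(-50)*(-4) - 10500)) = 1/(-1326 + (-10*20 - 10500)) = 1/(-1326 + (-200 - 10500)) = 1/(-1326 - 10700) = 1/(-12026) = -1/12026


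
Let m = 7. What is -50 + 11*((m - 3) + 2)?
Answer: 16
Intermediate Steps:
-50 + 11*((m - 3) + 2) = -50 + 11*((7 - 3) + 2) = -50 + 11*(4 + 2) = -50 + 11*6 = -50 + 66 = 16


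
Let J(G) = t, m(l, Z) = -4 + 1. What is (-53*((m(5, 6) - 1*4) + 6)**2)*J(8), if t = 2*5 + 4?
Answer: -742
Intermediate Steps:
t = 14 (t = 10 + 4 = 14)
m(l, Z) = -3
J(G) = 14
(-53*((m(5, 6) - 1*4) + 6)**2)*J(8) = -53*((-3 - 1*4) + 6)**2*14 = -53*((-3 - 4) + 6)**2*14 = -53*(-7 + 6)**2*14 = -53*(-1)**2*14 = -53*1*14 = -53*14 = -742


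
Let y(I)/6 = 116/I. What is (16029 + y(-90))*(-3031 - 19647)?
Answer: -5449954282/15 ≈ -3.6333e+8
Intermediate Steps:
y(I) = 696/I (y(I) = 6*(116/I) = 696/I)
(16029 + y(-90))*(-3031 - 19647) = (16029 + 696/(-90))*(-3031 - 19647) = (16029 + 696*(-1/90))*(-22678) = (16029 - 116/15)*(-22678) = (240319/15)*(-22678) = -5449954282/15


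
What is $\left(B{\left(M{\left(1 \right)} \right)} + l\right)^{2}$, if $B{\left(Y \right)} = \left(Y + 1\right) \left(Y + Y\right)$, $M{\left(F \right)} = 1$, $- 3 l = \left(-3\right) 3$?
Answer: $49$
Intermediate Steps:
$l = 3$ ($l = - \frac{\left(-3\right) 3}{3} = \left(- \frac{1}{3}\right) \left(-9\right) = 3$)
$B{\left(Y \right)} = 2 Y \left(1 + Y\right)$ ($B{\left(Y \right)} = \left(1 + Y\right) 2 Y = 2 Y \left(1 + Y\right)$)
$\left(B{\left(M{\left(1 \right)} \right)} + l\right)^{2} = \left(2 \cdot 1 \left(1 + 1\right) + 3\right)^{2} = \left(2 \cdot 1 \cdot 2 + 3\right)^{2} = \left(4 + 3\right)^{2} = 7^{2} = 49$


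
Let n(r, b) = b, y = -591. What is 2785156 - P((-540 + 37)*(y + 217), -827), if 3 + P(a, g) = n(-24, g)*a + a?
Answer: 158173931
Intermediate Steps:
P(a, g) = -3 + a + a*g (P(a, g) = -3 + (g*a + a) = -3 + (a*g + a) = -3 + (a + a*g) = -3 + a + a*g)
2785156 - P((-540 + 37)*(y + 217), -827) = 2785156 - (-3 + (-540 + 37)*(-591 + 217) + ((-540 + 37)*(-591 + 217))*(-827)) = 2785156 - (-3 - 503*(-374) - 503*(-374)*(-827)) = 2785156 - (-3 + 188122 + 188122*(-827)) = 2785156 - (-3 + 188122 - 155576894) = 2785156 - 1*(-155388775) = 2785156 + 155388775 = 158173931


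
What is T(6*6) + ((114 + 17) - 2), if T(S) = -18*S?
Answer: -519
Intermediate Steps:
T(6*6) + ((114 + 17) - 2) = -108*6 + ((114 + 17) - 2) = -18*36 + (131 - 2) = -648 + 129 = -519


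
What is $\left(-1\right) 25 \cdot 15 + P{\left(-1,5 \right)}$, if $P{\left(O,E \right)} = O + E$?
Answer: $-371$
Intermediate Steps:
$P{\left(O,E \right)} = E + O$
$\left(-1\right) 25 \cdot 15 + P{\left(-1,5 \right)} = \left(-1\right) 25 \cdot 15 + \left(5 - 1\right) = \left(-25\right) 15 + 4 = -375 + 4 = -371$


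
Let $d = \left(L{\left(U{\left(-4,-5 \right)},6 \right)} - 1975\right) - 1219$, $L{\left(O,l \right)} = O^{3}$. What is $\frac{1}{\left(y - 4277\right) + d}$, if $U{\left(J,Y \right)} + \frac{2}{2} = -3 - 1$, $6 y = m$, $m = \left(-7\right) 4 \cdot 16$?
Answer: $- \frac{3}{23012} \approx -0.00013037$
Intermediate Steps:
$m = -448$ ($m = \left(-28\right) 16 = -448$)
$y = - \frac{224}{3}$ ($y = \frac{1}{6} \left(-448\right) = - \frac{224}{3} \approx -74.667$)
$U{\left(J,Y \right)} = -5$ ($U{\left(J,Y \right)} = -1 - 4 = -5$)
$d = -3319$ ($d = \left(\left(-5\right)^{3} - 1975\right) - 1219 = \left(-125 - 1975\right) - 1219 = -2100 - 1219 = -3319$)
$\frac{1}{\left(y - 4277\right) + d} = \frac{1}{\left(- \frac{224}{3} - 4277\right) - 3319} = \frac{1}{- \frac{13055}{3} - 3319} = \frac{1}{- \frac{23012}{3}} = - \frac{3}{23012}$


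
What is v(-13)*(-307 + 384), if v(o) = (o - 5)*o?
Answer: 18018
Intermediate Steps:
v(o) = o*(-5 + o) (v(o) = (-5 + o)*o = o*(-5 + o))
v(-13)*(-307 + 384) = (-13*(-5 - 13))*(-307 + 384) = -13*(-18)*77 = 234*77 = 18018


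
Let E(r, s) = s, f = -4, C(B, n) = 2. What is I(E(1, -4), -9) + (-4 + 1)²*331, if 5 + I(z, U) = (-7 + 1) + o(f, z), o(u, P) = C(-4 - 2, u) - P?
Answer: 2974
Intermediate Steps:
o(u, P) = 2 - P
I(z, U) = -9 - z (I(z, U) = -5 + ((-7 + 1) + (2 - z)) = -5 + (-6 + (2 - z)) = -5 + (-4 - z) = -9 - z)
I(E(1, -4), -9) + (-4 + 1)²*331 = (-9 - 1*(-4)) + (-4 + 1)²*331 = (-9 + 4) + (-3)²*331 = -5 + 9*331 = -5 + 2979 = 2974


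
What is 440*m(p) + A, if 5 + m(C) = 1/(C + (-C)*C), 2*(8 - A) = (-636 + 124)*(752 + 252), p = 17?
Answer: 8664233/34 ≈ 2.5483e+5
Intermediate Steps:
A = 257032 (A = 8 - (-636 + 124)*(752 + 252)/2 = 8 - (-256)*1004 = 8 - ½*(-514048) = 8 + 257024 = 257032)
m(C) = -5 + 1/(C - C²) (m(C) = -5 + 1/(C + (-C)*C) = -5 + 1/(C - C²))
440*m(p) + A = 440*((-1 - 5*17² + 5*17)/(17*(-1 + 17))) + 257032 = 440*((1/17)*(-1 - 5*289 + 85)/16) + 257032 = 440*((1/17)*(1/16)*(-1 - 1445 + 85)) + 257032 = 440*((1/17)*(1/16)*(-1361)) + 257032 = 440*(-1361/272) + 257032 = -74855/34 + 257032 = 8664233/34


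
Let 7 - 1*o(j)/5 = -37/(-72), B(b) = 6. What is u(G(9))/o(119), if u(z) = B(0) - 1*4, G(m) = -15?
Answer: 144/2335 ≈ 0.061670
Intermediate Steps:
o(j) = 2335/72 (o(j) = 35 - (-185)/(-72) = 35 - (-185)*(-1)/72 = 35 - 5*37/72 = 35 - 185/72 = 2335/72)
u(z) = 2 (u(z) = 6 - 1*4 = 6 - 4 = 2)
u(G(9))/o(119) = 2/(2335/72) = 2*(72/2335) = 144/2335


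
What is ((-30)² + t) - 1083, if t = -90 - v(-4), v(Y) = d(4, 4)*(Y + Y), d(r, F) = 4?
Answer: -241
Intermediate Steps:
v(Y) = 8*Y (v(Y) = 4*(Y + Y) = 4*(2*Y) = 8*Y)
t = -58 (t = -90 - 8*(-4) = -90 - 1*(-32) = -90 + 32 = -58)
((-30)² + t) - 1083 = ((-30)² - 58) - 1083 = (900 - 58) - 1083 = 842 - 1083 = -241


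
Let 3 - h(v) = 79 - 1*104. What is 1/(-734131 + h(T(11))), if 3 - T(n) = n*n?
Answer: -1/734103 ≈ -1.3622e-6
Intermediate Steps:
T(n) = 3 - n² (T(n) = 3 - n*n = 3 - n²)
h(v) = 28 (h(v) = 3 - (79 - 1*104) = 3 - (79 - 104) = 3 - 1*(-25) = 3 + 25 = 28)
1/(-734131 + h(T(11))) = 1/(-734131 + 28) = 1/(-734103) = -1/734103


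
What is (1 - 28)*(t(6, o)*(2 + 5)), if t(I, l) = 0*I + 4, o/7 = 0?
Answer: -756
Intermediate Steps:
o = 0 (o = 7*0 = 0)
t(I, l) = 4 (t(I, l) = 0 + 4 = 4)
(1 - 28)*(t(6, o)*(2 + 5)) = (1 - 28)*(4*(2 + 5)) = -108*7 = -27*28 = -756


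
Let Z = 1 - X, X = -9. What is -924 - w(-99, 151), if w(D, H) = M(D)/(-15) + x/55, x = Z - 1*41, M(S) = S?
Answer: -51152/55 ≈ -930.04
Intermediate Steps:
Z = 10 (Z = 1 - 1*(-9) = 1 + 9 = 10)
x = -31 (x = 10 - 1*41 = 10 - 41 = -31)
w(D, H) = -31/55 - D/15 (w(D, H) = D/(-15) - 31/55 = D*(-1/15) - 31*1/55 = -D/15 - 31/55 = -31/55 - D/15)
-924 - w(-99, 151) = -924 - (-31/55 - 1/15*(-99)) = -924 - (-31/55 + 33/5) = -924 - 1*332/55 = -924 - 332/55 = -51152/55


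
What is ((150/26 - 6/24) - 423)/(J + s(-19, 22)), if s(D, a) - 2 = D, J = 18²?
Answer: -21709/15964 ≈ -1.3599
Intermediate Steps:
J = 324
s(D, a) = 2 + D
((150/26 - 6/24) - 423)/(J + s(-19, 22)) = ((150/26 - 6/24) - 423)/(324 + (2 - 19)) = ((150*(1/26) - 6*1/24) - 423)/(324 - 17) = ((75/13 - ¼) - 423)/307 = (287/52 - 423)*(1/307) = -21709/52*1/307 = -21709/15964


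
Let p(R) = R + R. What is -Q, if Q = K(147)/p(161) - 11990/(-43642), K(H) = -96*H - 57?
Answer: 307251359/7026362 ≈ 43.728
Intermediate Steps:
p(R) = 2*R
K(H) = -57 - 96*H
Q = -307251359/7026362 (Q = (-57 - 96*147)/((2*161)) - 11990/(-43642) = (-57 - 14112)/322 - 11990*(-1/43642) = -14169*1/322 + 5995/21821 = -14169/322 + 5995/21821 = -307251359/7026362 ≈ -43.728)
-Q = -1*(-307251359/7026362) = 307251359/7026362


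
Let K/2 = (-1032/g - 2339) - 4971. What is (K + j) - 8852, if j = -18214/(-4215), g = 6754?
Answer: -334044580162/14234055 ≈ -23468.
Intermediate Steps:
K = -49372772/3377 (K = 2*((-1032/6754 - 2339) - 4971) = 2*((-1032*1/6754 - 2339) - 4971) = 2*((-516/3377 - 2339) - 4971) = 2*(-7899319/3377 - 4971) = 2*(-24686386/3377) = -49372772/3377 ≈ -14620.)
j = 18214/4215 (j = -18214*(-1/4215) = 18214/4215 ≈ 4.3212)
(K + j) - 8852 = (-49372772/3377 + 18214/4215) - 8852 = -208044725302/14234055 - 8852 = -334044580162/14234055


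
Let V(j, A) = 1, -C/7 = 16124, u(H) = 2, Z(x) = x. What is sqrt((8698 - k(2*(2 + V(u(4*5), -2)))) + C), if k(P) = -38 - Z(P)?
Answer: I*sqrt(104126) ≈ 322.69*I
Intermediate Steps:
C = -112868 (C = -7*16124 = -112868)
k(P) = -38 - P
sqrt((8698 - k(2*(2 + V(u(4*5), -2)))) + C) = sqrt((8698 - (-38 - 2*(2 + 1))) - 112868) = sqrt((8698 - (-38 - 2*3)) - 112868) = sqrt((8698 - (-38 - 1*6)) - 112868) = sqrt((8698 - (-38 - 6)) - 112868) = sqrt((8698 - 1*(-44)) - 112868) = sqrt((8698 + 44) - 112868) = sqrt(8742 - 112868) = sqrt(-104126) = I*sqrt(104126)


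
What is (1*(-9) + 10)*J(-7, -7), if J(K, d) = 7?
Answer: 7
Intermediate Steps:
(1*(-9) + 10)*J(-7, -7) = (1*(-9) + 10)*7 = (-9 + 10)*7 = 1*7 = 7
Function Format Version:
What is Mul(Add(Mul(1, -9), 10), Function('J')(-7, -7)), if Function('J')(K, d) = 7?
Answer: 7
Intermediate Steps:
Mul(Add(Mul(1, -9), 10), Function('J')(-7, -7)) = Mul(Add(Mul(1, -9), 10), 7) = Mul(Add(-9, 10), 7) = Mul(1, 7) = 7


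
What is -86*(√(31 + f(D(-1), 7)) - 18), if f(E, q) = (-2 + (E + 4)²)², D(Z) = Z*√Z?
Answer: 1548 - 172*√(34 - 52*I) ≈ 355.55 + 645.04*I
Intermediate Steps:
D(Z) = Z^(3/2)
f(E, q) = (-2 + (4 + E)²)²
-86*(√(31 + f(D(-1), 7)) - 18) = -86*(√(31 + (-2 + (4 + (-1)^(3/2))²)²) - 18) = -86*(√(31 + (-2 + (4 - I)²)²) - 18) = -86*(-18 + √(31 + (-2 + (4 - I)²)²)) = 1548 - 86*√(31 + (-2 + (4 - I)²)²)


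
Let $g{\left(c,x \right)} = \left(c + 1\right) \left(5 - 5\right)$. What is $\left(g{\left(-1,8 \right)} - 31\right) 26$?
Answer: $-806$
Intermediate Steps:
$g{\left(c,x \right)} = 0$ ($g{\left(c,x \right)} = \left(1 + c\right) 0 = 0$)
$\left(g{\left(-1,8 \right)} - 31\right) 26 = \left(0 - 31\right) 26 = \left(-31\right) 26 = -806$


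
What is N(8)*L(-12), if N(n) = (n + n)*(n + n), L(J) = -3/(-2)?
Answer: 384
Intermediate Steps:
L(J) = 3/2 (L(J) = -3*(-½) = 3/2)
N(n) = 4*n² (N(n) = (2*n)*(2*n) = 4*n²)
N(8)*L(-12) = (4*8²)*(3/2) = (4*64)*(3/2) = 256*(3/2) = 384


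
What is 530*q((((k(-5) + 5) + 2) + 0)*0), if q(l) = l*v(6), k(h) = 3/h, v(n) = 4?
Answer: 0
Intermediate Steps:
q(l) = 4*l (q(l) = l*4 = 4*l)
530*q((((k(-5) + 5) + 2) + 0)*0) = 530*(4*((((3/(-5) + 5) + 2) + 0)*0)) = 530*(4*((((3*(-⅕) + 5) + 2) + 0)*0)) = 530*(4*((((-⅗ + 5) + 2) + 0)*0)) = 530*(4*(((22/5 + 2) + 0)*0)) = 530*(4*((32/5 + 0)*0)) = 530*(4*((32/5)*0)) = 530*(4*0) = 530*0 = 0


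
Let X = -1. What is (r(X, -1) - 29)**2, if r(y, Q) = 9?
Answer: 400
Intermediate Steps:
(r(X, -1) - 29)**2 = (9 - 29)**2 = (-20)**2 = 400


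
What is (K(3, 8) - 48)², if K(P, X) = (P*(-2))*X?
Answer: 9216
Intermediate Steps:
K(P, X) = -2*P*X (K(P, X) = (-2*P)*X = -2*P*X)
(K(3, 8) - 48)² = (-2*3*8 - 48)² = (-48 - 48)² = (-96)² = 9216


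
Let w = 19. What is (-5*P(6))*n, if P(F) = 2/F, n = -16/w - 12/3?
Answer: 460/57 ≈ 8.0702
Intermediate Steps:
n = -92/19 (n = -16/19 - 12/3 = -16*1/19 - 12*⅓ = -16/19 - 4 = -92/19 ≈ -4.8421)
(-5*P(6))*n = -10/6*(-92/19) = -5*⅓*(-92/19) = -5/3*(-92/19) = 460/57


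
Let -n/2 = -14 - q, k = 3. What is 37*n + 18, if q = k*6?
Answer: 2386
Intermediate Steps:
q = 18 (q = 3*6 = 18)
n = 64 (n = -2*(-14 - 1*18) = -2*(-14 - 18) = -2*(-32) = 64)
37*n + 18 = 37*64 + 18 = 2368 + 18 = 2386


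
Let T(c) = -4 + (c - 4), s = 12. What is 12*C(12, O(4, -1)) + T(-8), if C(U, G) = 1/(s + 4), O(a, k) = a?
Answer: -61/4 ≈ -15.250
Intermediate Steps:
C(U, G) = 1/16 (C(U, G) = 1/(12 + 4) = 1/16)
T(c) = -8 + c (T(c) = -4 + (-4 + c) = -8 + c)
12*C(12, O(4, -1)) + T(-8) = 12*(1/16) + (-8 - 8) = ¾ - 16 = -61/4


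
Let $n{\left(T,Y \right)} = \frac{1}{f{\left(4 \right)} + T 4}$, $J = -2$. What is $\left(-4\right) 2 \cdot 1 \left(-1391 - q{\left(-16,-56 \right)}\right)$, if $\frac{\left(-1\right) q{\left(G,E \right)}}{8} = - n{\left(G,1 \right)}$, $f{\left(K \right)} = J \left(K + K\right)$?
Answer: $\frac{55636}{5} \approx 11127.0$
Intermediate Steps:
$f{\left(K \right)} = - 4 K$ ($f{\left(K \right)} = - 2 \left(K + K\right) = - 2 \cdot 2 K = - 4 K$)
$n{\left(T,Y \right)} = \frac{1}{-16 + 4 T}$ ($n{\left(T,Y \right)} = \frac{1}{\left(-4\right) 4 + T 4} = \frac{1}{-16 + 4 T}$)
$q{\left(G,E \right)} = \frac{2}{-4 + G}$ ($q{\left(G,E \right)} = - 8 \left(- \frac{1}{4 \left(-4 + G\right)}\right) = \frac{2}{-4 + G}$)
$\left(-4\right) 2 \cdot 1 \left(-1391 - q{\left(-16,-56 \right)}\right) = \left(-4\right) 2 \cdot 1 \left(-1391 - \frac{2}{-4 - 16}\right) = \left(-8\right) 1 \left(-1391 - \frac{2}{-20}\right) = - 8 \left(-1391 - 2 \left(- \frac{1}{20}\right)\right) = - 8 \left(-1391 - - \frac{1}{10}\right) = - 8 \left(-1391 + \frac{1}{10}\right) = \left(-8\right) \left(- \frac{13909}{10}\right) = \frac{55636}{5}$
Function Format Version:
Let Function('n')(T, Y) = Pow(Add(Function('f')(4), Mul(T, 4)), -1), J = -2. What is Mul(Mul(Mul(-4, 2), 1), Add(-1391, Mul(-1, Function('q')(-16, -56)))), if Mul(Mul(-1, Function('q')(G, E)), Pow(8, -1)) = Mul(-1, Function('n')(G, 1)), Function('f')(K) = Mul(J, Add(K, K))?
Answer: Rational(55636, 5) ≈ 11127.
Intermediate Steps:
Function('f')(K) = Mul(-4, K) (Function('f')(K) = Mul(-2, Add(K, K)) = Mul(-2, Mul(2, K)) = Mul(-4, K))
Function('n')(T, Y) = Pow(Add(-16, Mul(4, T)), -1) (Function('n')(T, Y) = Pow(Add(Mul(-4, 4), Mul(T, 4)), -1) = Pow(Add(-16, Mul(4, T)), -1))
Function('q')(G, E) = Mul(2, Pow(Add(-4, G), -1)) (Function('q')(G, E) = Mul(-8, Mul(-1, Mul(Rational(1, 4), Pow(Add(-4, G), -1)))) = Mul(-8, Mul(Rational(-1, 4), Pow(Add(-4, G), -1))) = Mul(2, Pow(Add(-4, G), -1)))
Mul(Mul(Mul(-4, 2), 1), Add(-1391, Mul(-1, Function('q')(-16, -56)))) = Mul(Mul(Mul(-4, 2), 1), Add(-1391, Mul(-1, Mul(2, Pow(Add(-4, -16), -1))))) = Mul(Mul(-8, 1), Add(-1391, Mul(-1, Mul(2, Pow(-20, -1))))) = Mul(-8, Add(-1391, Mul(-1, Mul(2, Rational(-1, 20))))) = Mul(-8, Add(-1391, Mul(-1, Rational(-1, 10)))) = Mul(-8, Add(-1391, Rational(1, 10))) = Mul(-8, Rational(-13909, 10)) = Rational(55636, 5)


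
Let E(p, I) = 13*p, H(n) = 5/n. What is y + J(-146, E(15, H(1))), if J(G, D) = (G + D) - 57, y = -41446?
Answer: -41454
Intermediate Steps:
J(G, D) = -57 + D + G (J(G, D) = (D + G) - 57 = -57 + D + G)
y + J(-146, E(15, H(1))) = -41446 + (-57 + 13*15 - 146) = -41446 + (-57 + 195 - 146) = -41446 - 8 = -41454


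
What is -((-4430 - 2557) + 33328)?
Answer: -26341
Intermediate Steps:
-((-4430 - 2557) + 33328) = -(-6987 + 33328) = -1*26341 = -26341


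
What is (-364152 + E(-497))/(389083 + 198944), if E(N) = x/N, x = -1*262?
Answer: -180983282/292249419 ≈ -0.61928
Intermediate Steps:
x = -262
E(N) = -262/N
(-364152 + E(-497))/(389083 + 198944) = (-364152 - 262/(-497))/(389083 + 198944) = (-364152 - 262*(-1/497))/588027 = (-364152 + 262/497)*(1/588027) = -180983282/497*1/588027 = -180983282/292249419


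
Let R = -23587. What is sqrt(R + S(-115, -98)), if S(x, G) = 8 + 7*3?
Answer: I*sqrt(23558) ≈ 153.49*I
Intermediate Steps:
S(x, G) = 29 (S(x, G) = 8 + 21 = 29)
sqrt(R + S(-115, -98)) = sqrt(-23587 + 29) = sqrt(-23558) = I*sqrt(23558)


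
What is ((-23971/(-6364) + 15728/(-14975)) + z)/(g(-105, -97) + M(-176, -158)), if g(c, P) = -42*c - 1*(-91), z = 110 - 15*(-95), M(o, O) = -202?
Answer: 146545754233/409698569100 ≈ 0.35769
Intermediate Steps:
z = 1535 (z = 110 + 1425 = 1535)
g(c, P) = 91 - 42*c (g(c, P) = -42*c + 91 = 91 - 42*c)
((-23971/(-6364) + 15728/(-14975)) + z)/(g(-105, -97) + M(-176, -158)) = ((-23971/(-6364) + 15728/(-14975)) + 1535)/((91 - 42*(-105)) - 202) = ((-23971*(-1/6364) + 15728*(-1/14975)) + 1535)/((91 + 4410) - 202) = ((23971/6364 - 15728/14975) + 1535)/(4501 - 202) = (258872733/95300900 + 1535)/4299 = (146545754233/95300900)*(1/4299) = 146545754233/409698569100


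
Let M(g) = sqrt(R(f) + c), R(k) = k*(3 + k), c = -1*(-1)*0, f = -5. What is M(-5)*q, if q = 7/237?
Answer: 7*sqrt(10)/237 ≈ 0.093401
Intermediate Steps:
q = 7/237 (q = 7*(1/237) = 7/237 ≈ 0.029536)
c = 0 (c = 1*0 = 0)
M(g) = sqrt(10) (M(g) = sqrt(-5*(3 - 5) + 0) = sqrt(-5*(-2) + 0) = sqrt(10 + 0) = sqrt(10))
M(-5)*q = sqrt(10)*(7/237) = 7*sqrt(10)/237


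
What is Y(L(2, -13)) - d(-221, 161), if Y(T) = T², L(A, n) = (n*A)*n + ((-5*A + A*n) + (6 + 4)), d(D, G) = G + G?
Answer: 97022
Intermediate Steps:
d(D, G) = 2*G
L(A, n) = 10 - 5*A + A*n + A*n² (L(A, n) = (A*n)*n + ((-5*A + A*n) + 10) = A*n² + (10 - 5*A + A*n) = 10 - 5*A + A*n + A*n²)
Y(L(2, -13)) - d(-221, 161) = (10 - 5*2 + 2*(-13) + 2*(-13)²)² - 2*161 = (10 - 10 - 26 + 2*169)² - 1*322 = (10 - 10 - 26 + 338)² - 322 = 312² - 322 = 97344 - 322 = 97022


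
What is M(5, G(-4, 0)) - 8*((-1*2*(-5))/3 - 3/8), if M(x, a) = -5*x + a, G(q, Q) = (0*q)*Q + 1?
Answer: -143/3 ≈ -47.667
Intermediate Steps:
G(q, Q) = 1 (G(q, Q) = 0*Q + 1 = 0 + 1 = 1)
M(x, a) = a - 5*x
M(5, G(-4, 0)) - 8*((-1*2*(-5))/3 - 3/8) = (1 - 5*5) - 8*((-1*2*(-5))/3 - 3/8) = (1 - 25) - 8*(-2*(-5)*(⅓) - 3*⅛) = -24 - 8*(10*(⅓) - 3/8) = -24 - 8*(10/3 - 3/8) = -24 - 8*71/24 = -24 - 71/3 = -143/3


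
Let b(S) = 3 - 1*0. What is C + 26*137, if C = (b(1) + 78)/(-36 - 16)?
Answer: 185143/52 ≈ 3560.4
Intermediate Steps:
b(S) = 3 (b(S) = 3 + 0 = 3)
C = -81/52 (C = (3 + 78)/(-36 - 16) = 81/(-52) = 81*(-1/52) = -81/52 ≈ -1.5577)
C + 26*137 = -81/52 + 26*137 = -81/52 + 3562 = 185143/52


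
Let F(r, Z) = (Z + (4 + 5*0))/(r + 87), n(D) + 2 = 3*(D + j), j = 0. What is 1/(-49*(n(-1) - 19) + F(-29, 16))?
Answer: 29/34114 ≈ 0.00085009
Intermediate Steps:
n(D) = -2 + 3*D (n(D) = -2 + 3*(D + 0) = -2 + 3*D)
F(r, Z) = (4 + Z)/(87 + r) (F(r, Z) = (Z + (4 + 0))/(87 + r) = (Z + 4)/(87 + r) = (4 + Z)/(87 + r))
1/(-49*(n(-1) - 19) + F(-29, 16)) = 1/(-49*((-2 + 3*(-1)) - 19) + (4 + 16)/(87 - 29)) = 1/(-49*((-2 - 3) - 19) + 20/58) = 1/(-49*(-5 - 19) + (1/58)*20) = 1/(-49*(-24) + 10/29) = 1/(1176 + 10/29) = 1/(34114/29) = 29/34114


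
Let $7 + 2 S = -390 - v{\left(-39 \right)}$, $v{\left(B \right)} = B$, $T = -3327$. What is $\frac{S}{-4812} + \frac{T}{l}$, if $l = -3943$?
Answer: $\frac{16715321}{18973716} \approx 0.88097$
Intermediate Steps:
$S = -179$ ($S = - \frac{7}{2} + \frac{-390 - -39}{2} = - \frac{7}{2} + \frac{-390 + 39}{2} = - \frac{7}{2} + \frac{1}{2} \left(-351\right) = - \frac{7}{2} - \frac{351}{2} = -179$)
$\frac{S}{-4812} + \frac{T}{l} = - \frac{179}{-4812} - \frac{3327}{-3943} = \left(-179\right) \left(- \frac{1}{4812}\right) - - \frac{3327}{3943} = \frac{179}{4812} + \frac{3327}{3943} = \frac{16715321}{18973716}$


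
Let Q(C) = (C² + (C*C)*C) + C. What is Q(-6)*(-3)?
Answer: 558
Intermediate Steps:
Q(C) = C + C² + C³ (Q(C) = (C² + C²*C) + C = (C² + C³) + C = C + C² + C³)
Q(-6)*(-3) = -6*(1 - 6 + (-6)²)*(-3) = -6*(1 - 6 + 36)*(-3) = -6*31*(-3) = -186*(-3) = 558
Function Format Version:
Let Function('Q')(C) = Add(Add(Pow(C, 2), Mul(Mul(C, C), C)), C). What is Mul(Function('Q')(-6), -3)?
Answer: 558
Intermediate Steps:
Function('Q')(C) = Add(C, Pow(C, 2), Pow(C, 3)) (Function('Q')(C) = Add(Add(Pow(C, 2), Mul(Pow(C, 2), C)), C) = Add(Add(Pow(C, 2), Pow(C, 3)), C) = Add(C, Pow(C, 2), Pow(C, 3)))
Mul(Function('Q')(-6), -3) = Mul(Mul(-6, Add(1, -6, Pow(-6, 2))), -3) = Mul(Mul(-6, Add(1, -6, 36)), -3) = Mul(Mul(-6, 31), -3) = Mul(-186, -3) = 558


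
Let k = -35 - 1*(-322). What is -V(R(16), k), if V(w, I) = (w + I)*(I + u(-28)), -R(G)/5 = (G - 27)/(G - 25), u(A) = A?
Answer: -654752/9 ≈ -72750.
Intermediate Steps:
R(G) = -5*(-27 + G)/(-25 + G) (R(G) = -5*(G - 27)/(G - 25) = -5*(-27 + G)/(-25 + G))
k = 287 (k = -35 + 322 = 287)
V(w, I) = (-28 + I)*(I + w) (V(w, I) = (w + I)*(I - 28) = (I + w)*(-28 + I) = (-28 + I)*(I + w))
-V(R(16), k) = -(287² - 28*287 - 140*(27 - 1*16)/(-25 + 16) + 287*(5*(27 - 1*16)/(-25 + 16))) = -(82369 - 8036 - 140*(27 - 16)/(-9) + 287*(5*(27 - 16)/(-9))) = -(82369 - 8036 - 140*(-1)*11/9 + 287*(5*(-⅑)*11)) = -(82369 - 8036 - 28*(-55/9) + 287*(-55/9)) = -(82369 - 8036 + 1540/9 - 15785/9) = -1*654752/9 = -654752/9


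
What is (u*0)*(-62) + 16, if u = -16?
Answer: 16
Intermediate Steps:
(u*0)*(-62) + 16 = -16*0*(-62) + 16 = 0*(-62) + 16 = 0 + 16 = 16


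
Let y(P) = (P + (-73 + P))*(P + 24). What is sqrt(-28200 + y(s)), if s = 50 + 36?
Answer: I*sqrt(17310) ≈ 131.57*I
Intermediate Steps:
s = 86
y(P) = (-73 + 2*P)*(24 + P)
sqrt(-28200 + y(s)) = sqrt(-28200 + (-1752 - 25*86 + 2*86**2)) = sqrt(-28200 + (-1752 - 2150 + 2*7396)) = sqrt(-28200 + (-1752 - 2150 + 14792)) = sqrt(-28200 + 10890) = sqrt(-17310) = I*sqrt(17310)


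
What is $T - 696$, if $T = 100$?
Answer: $-596$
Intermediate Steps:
$T - 696 = 100 - 696 = -596$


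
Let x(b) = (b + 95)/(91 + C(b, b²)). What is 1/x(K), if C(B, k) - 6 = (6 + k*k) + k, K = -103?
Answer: -112561593/8 ≈ -1.4070e+7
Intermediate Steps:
C(B, k) = 12 + k + k² (C(B, k) = 6 + ((6 + k*k) + k) = 6 + ((6 + k²) + k) = 6 + (6 + k + k²) = 12 + k + k²)
x(b) = (95 + b)/(103 + b² + b⁴) (x(b) = (b + 95)/(91 + (12 + b² + (b²)²)) = (95 + b)/(91 + (12 + b² + b⁴)) = (95 + b)/(103 + b² + b⁴))
1/x(K) = 1/((95 - 103)/(103 + (-103)² + (-103)⁴)) = 1/(-8/(103 + 10609 + 112550881)) = 1/(-8/112561593) = -112561593/8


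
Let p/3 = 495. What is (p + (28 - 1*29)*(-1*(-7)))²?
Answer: 2184484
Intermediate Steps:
p = 1485 (p = 3*495 = 1485)
(p + (28 - 1*29)*(-1*(-7)))² = (1485 + (28 - 1*29)*(-1*(-7)))² = (1485 + (28 - 29)*7)² = (1485 - 1*7)² = (1485 - 7)² = 1478² = 2184484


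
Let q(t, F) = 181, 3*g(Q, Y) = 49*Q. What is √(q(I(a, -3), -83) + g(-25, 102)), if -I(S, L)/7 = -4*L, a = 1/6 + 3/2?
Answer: I*√2046/3 ≈ 15.078*I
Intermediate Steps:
a = 5/3 (a = 1*(⅙) + 3*(½) = ⅙ + 3/2 = 5/3 ≈ 1.6667)
g(Q, Y) = 49*Q/3 (g(Q, Y) = (49*Q)/3 = 49*Q/3)
I(S, L) = 28*L (I(S, L) = -(-28)*L = 28*L)
√(q(I(a, -3), -83) + g(-25, 102)) = √(181 + (49/3)*(-25)) = √(181 - 1225/3) = √(-682/3) = I*√2046/3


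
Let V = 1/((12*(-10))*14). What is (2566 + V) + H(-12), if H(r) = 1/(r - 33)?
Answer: 2586505/1008 ≈ 2566.0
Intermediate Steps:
H(r) = 1/(-33 + r)
V = -1/1680 (V = 1/(-120*14) = 1/(-1680) = -1/1680 ≈ -0.00059524)
(2566 + V) + H(-12) = (2566 - 1/1680) + 1/(-33 - 12) = 4310879/1680 + 1/(-45) = 4310879/1680 - 1/45 = 2586505/1008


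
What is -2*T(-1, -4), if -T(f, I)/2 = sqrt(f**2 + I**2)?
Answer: 4*sqrt(17) ≈ 16.492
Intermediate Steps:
T(f, I) = -2*sqrt(I**2 + f**2) (T(f, I) = -2*sqrt(f**2 + I**2) = -2*sqrt(I**2 + f**2))
-2*T(-1, -4) = -(-4)*sqrt((-4)**2 + (-1)**2) = -(-4)*sqrt(16 + 1) = -(-4)*sqrt(17) = 4*sqrt(17)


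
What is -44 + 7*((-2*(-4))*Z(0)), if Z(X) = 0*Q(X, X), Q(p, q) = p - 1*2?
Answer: -44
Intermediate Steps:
Q(p, q) = -2 + p (Q(p, q) = p - 2 = -2 + p)
Z(X) = 0 (Z(X) = 0*(-2 + X) = 0)
-44 + 7*((-2*(-4))*Z(0)) = -44 + 7*(-2*(-4)*0) = -44 + 7*(8*0) = -44 + 7*0 = -44 + 0 = -44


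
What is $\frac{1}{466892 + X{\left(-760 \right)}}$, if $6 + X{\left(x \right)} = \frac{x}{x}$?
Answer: $\frac{1}{466887} \approx 2.1418 \cdot 10^{-6}$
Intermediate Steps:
$X{\left(x \right)} = -5$ ($X{\left(x \right)} = -6 + \frac{x}{x} = -6 + 1 = -5$)
$\frac{1}{466892 + X{\left(-760 \right)}} = \frac{1}{466892 - 5} = \frac{1}{466887}$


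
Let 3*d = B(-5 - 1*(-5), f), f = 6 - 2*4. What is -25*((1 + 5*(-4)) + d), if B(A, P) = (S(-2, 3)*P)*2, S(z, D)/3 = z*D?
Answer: -125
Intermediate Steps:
S(z, D) = 3*D*z (S(z, D) = 3*(z*D) = 3*(D*z) = 3*D*z)
f = -2 (f = 6 - 8 = -2)
B(A, P) = -36*P (B(A, P) = ((3*3*(-2))*P)*2 = -18*P*2 = -36*P)
d = 24 (d = (-36*(-2))/3 = (1/3)*72 = 24)
-25*((1 + 5*(-4)) + d) = -25*((1 + 5*(-4)) + 24) = -25*((1 - 20) + 24) = -25*(-19 + 24) = -25*5 = -125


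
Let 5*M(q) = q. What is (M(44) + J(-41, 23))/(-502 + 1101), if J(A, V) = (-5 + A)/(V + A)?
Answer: 511/26955 ≈ 0.018958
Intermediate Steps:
M(q) = q/5
J(A, V) = (-5 + A)/(A + V)
(M(44) + J(-41, 23))/(-502 + 1101) = ((⅕)*44 + (-5 - 41)/(-41 + 23))/(-502 + 1101) = (44/5 - 46/(-18))/599 = (44/5 - 1/18*(-46))*(1/599) = (44/5 + 23/9)*(1/599) = (511/45)*(1/599) = 511/26955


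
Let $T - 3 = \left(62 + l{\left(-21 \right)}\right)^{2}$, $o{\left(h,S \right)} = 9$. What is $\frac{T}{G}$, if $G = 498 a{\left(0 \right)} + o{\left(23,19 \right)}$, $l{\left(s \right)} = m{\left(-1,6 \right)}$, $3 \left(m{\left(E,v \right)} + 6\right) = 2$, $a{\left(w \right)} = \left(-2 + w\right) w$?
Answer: $\frac{28927}{81} \approx 357.12$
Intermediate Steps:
$a{\left(w \right)} = w \left(-2 + w\right)$
$m{\left(E,v \right)} = - \frac{16}{3}$ ($m{\left(E,v \right)} = -6 + \frac{1}{3} \cdot 2 = -6 + \frac{2}{3} = - \frac{16}{3}$)
$l{\left(s \right)} = - \frac{16}{3}$
$T = \frac{28927}{9}$ ($T = 3 + \left(62 - \frac{16}{3}\right)^{2} = 3 + \left(\frac{170}{3}\right)^{2} = 3 + \frac{28900}{9} = \frac{28927}{9} \approx 3214.1$)
$G = 9$ ($G = 498 \cdot 0 \left(-2 + 0\right) + 9 = 498 \cdot 0 \left(-2\right) + 9 = 498 \cdot 0 + 9 = 0 + 9 = 9$)
$\frac{T}{G} = \frac{28927}{9 \cdot 9} = \frac{28927}{9} \cdot \frac{1}{9} = \frac{28927}{81}$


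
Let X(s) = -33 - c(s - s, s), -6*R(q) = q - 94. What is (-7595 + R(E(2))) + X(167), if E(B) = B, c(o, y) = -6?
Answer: -22820/3 ≈ -7606.7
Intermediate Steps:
R(q) = 47/3 - q/6 (R(q) = -(q - 94)/6 = -(-94 + q)/6 = 47/3 - q/6)
X(s) = -27 (X(s) = -33 - 1*(-6) = -33 + 6 = -27)
(-7595 + R(E(2))) + X(167) = (-7595 + (47/3 - 1/6*2)) - 27 = (-7595 + (47/3 - 1/3)) - 27 = (-7595 + 46/3) - 27 = -22739/3 - 27 = -22820/3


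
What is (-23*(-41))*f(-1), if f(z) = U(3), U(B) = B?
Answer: 2829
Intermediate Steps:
f(z) = 3
(-23*(-41))*f(-1) = -23*(-41)*3 = 943*3 = 2829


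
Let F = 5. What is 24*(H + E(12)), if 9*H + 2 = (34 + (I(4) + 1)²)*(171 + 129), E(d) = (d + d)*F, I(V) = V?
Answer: 150224/3 ≈ 50075.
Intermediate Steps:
E(d) = 10*d (E(d) = (d + d)*5 = (2*d)*5 = 10*d)
H = 17698/9 (H = -2/9 + ((34 + (4 + 1)²)*(171 + 129))/9 = -2/9 + ((34 + 5²)*300)/9 = -2/9 + ((34 + 25)*300)/9 = -2/9 + (59*300)/9 = -2/9 + (⅑)*17700 = -2/9 + 5900/3 = 17698/9 ≈ 1966.4)
24*(H + E(12)) = 24*(17698/9 + 10*12) = 24*(17698/9 + 120) = 24*(18778/9) = 150224/3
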